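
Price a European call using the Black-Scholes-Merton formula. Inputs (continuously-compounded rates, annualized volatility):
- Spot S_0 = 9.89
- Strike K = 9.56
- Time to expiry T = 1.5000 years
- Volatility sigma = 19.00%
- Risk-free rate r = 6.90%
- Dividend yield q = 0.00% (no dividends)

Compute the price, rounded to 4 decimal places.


Answer: Price = 1.6366

Derivation:
d1 = (ln(S/K) + (r - q + 0.5*sigma^2) * T) / (sigma * sqrt(T)) = 0.70696321
d2 = d1 - sigma * sqrt(T) = 0.47426169
exp(-rT) = 0.90167602; exp(-qT) = 1.00000000
C = S_0 * exp(-qT) * N(d1) - K * exp(-rT) * N(d2)
N(d1) = 0.76020533; N(d2) = 0.68234335
C = 9.8900 * 1.00000000 * 0.76020533 - 9.5600 * 0.90167602 * 0.68234335 = 1.6366


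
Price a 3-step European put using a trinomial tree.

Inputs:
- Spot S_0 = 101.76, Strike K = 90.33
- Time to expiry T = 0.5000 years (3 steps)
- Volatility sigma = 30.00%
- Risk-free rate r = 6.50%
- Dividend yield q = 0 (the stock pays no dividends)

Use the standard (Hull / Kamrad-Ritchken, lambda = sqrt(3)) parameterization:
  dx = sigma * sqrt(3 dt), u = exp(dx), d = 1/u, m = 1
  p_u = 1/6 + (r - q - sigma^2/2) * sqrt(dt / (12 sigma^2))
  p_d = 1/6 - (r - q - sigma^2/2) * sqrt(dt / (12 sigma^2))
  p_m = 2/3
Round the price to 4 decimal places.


dt = T/N = 0.166667; dx = sigma*sqrt(3*dt) = 0.212132
u = exp(dx) = 1.236311; d = 1/u = 0.808858
p_u = 0.174523, p_m = 0.666667, p_d = 0.158810
Discount per step: exp(-r*dt) = 0.989225
Stock lattice S(k, j) with j the centered position index:
  k=0: S(0,+0) = 101.7600
  k=1: S(1,-1) = 82.3094; S(1,+0) = 101.7600; S(1,+1) = 125.8070
  k=2: S(2,-2) = 66.5766; S(2,-1) = 82.3094; S(2,+0) = 101.7600; S(2,+1) = 125.8070; S(2,+2) = 155.5366
  k=3: S(3,-3) = 53.8510; S(3,-2) = 66.5766; S(3,-1) = 82.3094; S(3,+0) = 101.7600; S(3,+1) = 125.8070; S(3,+2) = 155.5366; S(3,+3) = 192.2916
Terminal payoffs V(N, j) = max(K - S_T, 0):
  V(3,-3) = 36.478999; V(3,-2) = 23.753409; V(3,-1) = 8.020621; V(3,+0) = 0.000000; V(3,+1) = 0.000000; V(3,+2) = 0.000000; V(3,+3) = 0.000000
Backward induction: V(k, j) = exp(-r*dt) * [p_u * V(k+1, j+1) + p_m * V(k+1, j) + p_d * V(k+1, j-1)]
  V(2,-2) = exp(-r*dt) * [p_u*8.020621 + p_m*23.753409 + p_d*36.478999] = 22.780489
  V(2,-1) = exp(-r*dt) * [p_u*0.000000 + p_m*8.020621 + p_d*23.753409] = 9.021098
  V(2,+0) = exp(-r*dt) * [p_u*0.000000 + p_m*0.000000 + p_d*8.020621] = 1.260030
  V(2,+1) = exp(-r*dt) * [p_u*0.000000 + p_m*0.000000 + p_d*0.000000] = 0.000000
  V(2,+2) = exp(-r*dt) * [p_u*0.000000 + p_m*0.000000 + p_d*0.000000] = 0.000000
  V(1,-1) = exp(-r*dt) * [p_u*1.260030 + p_m*9.021098 + p_d*22.780489] = 9.745586
  V(1,+0) = exp(-r*dt) * [p_u*0.000000 + p_m*1.260030 + p_d*9.021098] = 2.248172
  V(1,+1) = exp(-r*dt) * [p_u*0.000000 + p_m*0.000000 + p_d*1.260030] = 0.197949
  V(0,+0) = exp(-r*dt) * [p_u*0.197949 + p_m*2.248172 + p_d*9.745586] = 3.047826

Answer: Price = V(0,0) = 3.0478


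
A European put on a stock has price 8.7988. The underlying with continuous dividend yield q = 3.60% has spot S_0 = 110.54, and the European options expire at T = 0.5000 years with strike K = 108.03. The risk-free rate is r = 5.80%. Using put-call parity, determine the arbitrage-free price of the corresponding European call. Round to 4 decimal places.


Put-call parity: C - P = S_0 * exp(-qT) - K * exp(-rT).
S_0 * exp(-qT) = 110.5400 * 0.98216103 = 108.56808052
K * exp(-rT) = 108.0300 * 0.97141646 = 104.94212066
C = P + S*exp(-qT) - K*exp(-rT)
C = 8.7988 + 108.56808052 - 104.94212066 = 12.4248

Answer: Call price = 12.4248


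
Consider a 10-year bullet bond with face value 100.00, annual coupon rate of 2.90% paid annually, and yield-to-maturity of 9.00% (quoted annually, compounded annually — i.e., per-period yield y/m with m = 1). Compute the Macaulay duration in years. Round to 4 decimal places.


Coupon per period c = face * coupon_rate / m = 2.900000
Periods per year m = 1; per-period yield y/m = 0.090000
Number of cashflows N = 10
Cashflows (t years, CF_t, discount factor 1/(1+y/m)^(m*t), PV):
  t = 1.0000: CF_t = 2.900000, DF = 0.917431, PV = 2.660550
  t = 2.0000: CF_t = 2.900000, DF = 0.841680, PV = 2.440872
  t = 3.0000: CF_t = 2.900000, DF = 0.772183, PV = 2.239332
  t = 4.0000: CF_t = 2.900000, DF = 0.708425, PV = 2.054433
  t = 5.0000: CF_t = 2.900000, DF = 0.649931, PV = 1.884801
  t = 6.0000: CF_t = 2.900000, DF = 0.596267, PV = 1.729175
  t = 7.0000: CF_t = 2.900000, DF = 0.547034, PV = 1.586399
  t = 8.0000: CF_t = 2.900000, DF = 0.501866, PV = 1.455412
  t = 9.0000: CF_t = 2.900000, DF = 0.460428, PV = 1.335241
  t = 10.0000: CF_t = 102.900000, DF = 0.422411, PV = 43.466072
Price P = sum_t PV_t = 60.852288
Macaulay numerator sum_t t * PV_t:
  t * PV_t at t = 1.0000: 2.660550
  t * PV_t at t = 2.0000: 4.881744
  t * PV_t at t = 3.0000: 6.717996
  t * PV_t at t = 4.0000: 8.217732
  t * PV_t at t = 5.0000: 9.424005
  t * PV_t at t = 6.0000: 10.375051
  t * PV_t at t = 7.0000: 11.104795
  t * PV_t at t = 8.0000: 11.643298
  t * PV_t at t = 9.0000: 12.017165
  t * PV_t at t = 10.0000: 434.660720
Macaulay duration D = (sum_t t * PV_t) / P = 511.703058 / 60.852288 = 8.408937

Answer: Macaulay duration = 8.4089 years


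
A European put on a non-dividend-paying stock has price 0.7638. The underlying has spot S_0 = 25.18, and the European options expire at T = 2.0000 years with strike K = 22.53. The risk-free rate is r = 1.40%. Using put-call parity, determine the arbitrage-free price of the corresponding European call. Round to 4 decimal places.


Put-call parity: C - P = S_0 * exp(-qT) - K * exp(-rT).
S_0 * exp(-qT) = 25.1800 * 1.00000000 = 25.18000000
K * exp(-rT) = 22.5300 * 0.97238837 = 21.90790990
C = P + S*exp(-qT) - K*exp(-rT)
C = 0.7638 + 25.18000000 - 21.90790990 = 4.0359

Answer: Call price = 4.0359


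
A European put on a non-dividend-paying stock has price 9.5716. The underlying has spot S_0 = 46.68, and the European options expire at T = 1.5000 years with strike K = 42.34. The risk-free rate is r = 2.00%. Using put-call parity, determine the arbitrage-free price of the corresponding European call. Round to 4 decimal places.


Answer: Call price = 15.1629

Derivation:
Put-call parity: C - P = S_0 * exp(-qT) - K * exp(-rT).
S_0 * exp(-qT) = 46.6800 * 1.00000000 = 46.68000000
K * exp(-rT) = 42.3400 * 0.97044553 = 41.08866389
C = P + S*exp(-qT) - K*exp(-rT)
C = 9.5716 + 46.68000000 - 41.08866389 = 15.1629


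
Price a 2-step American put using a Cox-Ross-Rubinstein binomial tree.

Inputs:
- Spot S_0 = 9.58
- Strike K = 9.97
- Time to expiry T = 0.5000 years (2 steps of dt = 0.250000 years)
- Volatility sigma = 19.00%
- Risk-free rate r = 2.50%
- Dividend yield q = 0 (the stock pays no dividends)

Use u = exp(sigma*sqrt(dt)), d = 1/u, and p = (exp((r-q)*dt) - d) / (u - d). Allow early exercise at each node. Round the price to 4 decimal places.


Answer: Price = V(0,0) = 0.7099

Derivation:
dt = T/N = 0.250000
u = exp(sigma*sqrt(dt)) = 1.099659; d = 1/u = 0.909373
p = (exp((r-q)*dt) - d) / (u - d) = 0.509216
Discount per step: exp(-r*dt) = 0.993769
Stock lattice S(k, i) with i counting down-moves:
  k=0: S(0,0) = 9.5800
  k=1: S(1,0) = 10.5347; S(1,1) = 8.7118
  k=2: S(2,0) = 11.5846; S(2,1) = 9.5800; S(2,2) = 7.9223
Terminal payoffs V(N, i) = max(K - S_T, 0):
  V(2,0) = 0.000000; V(2,1) = 0.390000; V(2,2) = 2.047731
Backward induction: V(k, i) = exp(-r*dt) * [p * V(k+1, i) + (1-p) * V(k+1, i+1)]; then take max(V_cont, immediate exercise) for American.
  V(1,0) = exp(-r*dt) * [p*0.000000 + (1-p)*0.390000] = 0.190213; exercise = 0.000000; V(1,0) = max -> 0.190213
  V(1,1) = exp(-r*dt) * [p*0.390000 + (1-p)*2.047731] = 1.196089; exercise = 1.258207; V(1,1) = max -> 1.258207
  V(0,0) = exp(-r*dt) * [p*0.190213 + (1-p)*1.258207] = 0.709917; exercise = 0.390000; V(0,0) = max -> 0.709917


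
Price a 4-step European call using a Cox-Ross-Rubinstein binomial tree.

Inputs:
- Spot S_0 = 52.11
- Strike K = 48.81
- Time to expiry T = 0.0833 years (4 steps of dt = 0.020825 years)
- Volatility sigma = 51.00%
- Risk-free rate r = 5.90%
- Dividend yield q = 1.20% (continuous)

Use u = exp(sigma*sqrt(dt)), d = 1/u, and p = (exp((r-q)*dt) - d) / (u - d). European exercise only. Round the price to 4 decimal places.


dt = T/N = 0.020825
u = exp(sigma*sqrt(dt)) = 1.076373; d = 1/u = 0.929046
p = (exp((r-q)*dt) - d) / (u - d) = 0.488256
Discount per step: exp(-r*dt) = 0.998772
Stock lattice S(k, i) with i counting down-moves:
  k=0: S(0,0) = 52.1100
  k=1: S(1,0) = 56.0898; S(1,1) = 48.4126
  k=2: S(2,0) = 60.3736; S(2,1) = 52.1100; S(2,2) = 44.9775
  k=3: S(3,0) = 64.9845; S(3,1) = 56.0898; S(3,2) = 48.4126; S(3,3) = 41.7861
  k=4: S(4,0) = 69.9476; S(4,1) = 60.3736; S(4,2) = 52.1100; S(4,3) = 44.9775; S(4,4) = 38.8212
Terminal payoffs V(N, i) = max(S_T - K, 0):
  V(4,0) = 21.137615; V(4,1) = 11.563589; V(4,2) = 3.300000; V(4,3) = 0.000000; V(4,4) = 0.000000
Backward induction: V(k, i) = exp(-r*dt) * [p * V(k+1, i) + (1-p) * V(k+1, i+1)].
  V(3,0) = exp(-r*dt) * [p*21.137615 + (1-p)*11.563589] = 16.218223
  V(3,1) = exp(-r*dt) * [p*11.563589 + (1-p)*3.300000] = 7.325738
  V(3,2) = exp(-r*dt) * [p*3.300000 + (1-p)*0.000000] = 1.609265
  V(3,3) = exp(-r*dt) * [p*0.000000 + (1-p)*0.000000] = 0.000000
  V(2,0) = exp(-r*dt) * [p*16.218223 + (1-p)*7.325738] = 11.653218
  V(2,1) = exp(-r*dt) * [p*7.325738 + (1-p)*1.609265] = 4.394963
  V(2,2) = exp(-r*dt) * [p*1.609265 + (1-p)*0.000000] = 0.784768
  V(1,0) = exp(-r*dt) * [p*11.653218 + (1-p)*4.394963] = 7.929099
  V(1,1) = exp(-r*dt) * [p*4.394963 + (1-p)*0.784768] = 2.544338
  V(0,0) = exp(-r*dt) * [p*7.929099 + (1-p)*2.544338] = 5.167126

Answer: Price = V(0,0) = 5.1671


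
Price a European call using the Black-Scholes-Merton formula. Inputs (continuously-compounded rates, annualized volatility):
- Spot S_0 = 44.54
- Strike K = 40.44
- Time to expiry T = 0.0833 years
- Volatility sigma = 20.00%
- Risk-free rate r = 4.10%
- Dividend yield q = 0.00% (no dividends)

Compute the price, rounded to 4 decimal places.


Answer: Price = 4.2792

Derivation:
d1 = (ln(S/K) + (r - q + 0.5*sigma^2) * T) / (sigma * sqrt(T)) = 1.76097439
d2 = d1 - sigma * sqrt(T) = 1.70325091
exp(-rT) = 0.99659053; exp(-qT) = 1.00000000
C = S_0 * exp(-qT) * N(d1) - K * exp(-rT) * N(d2)
N(d1) = 0.96087863; N(d2) = 0.95573944
C = 44.5400 * 1.00000000 * 0.96087863 - 40.4400 * 0.99659053 * 0.95573944 = 4.2792


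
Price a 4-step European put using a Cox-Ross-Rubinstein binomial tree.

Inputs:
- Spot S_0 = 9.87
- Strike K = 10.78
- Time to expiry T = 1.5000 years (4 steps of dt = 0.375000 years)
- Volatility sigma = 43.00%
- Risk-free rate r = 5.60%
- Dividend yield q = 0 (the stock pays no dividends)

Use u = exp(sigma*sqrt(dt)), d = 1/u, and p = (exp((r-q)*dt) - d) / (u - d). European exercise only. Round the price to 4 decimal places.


dt = T/N = 0.375000
u = exp(sigma*sqrt(dt)) = 1.301243; d = 1/u = 0.768496
p = (exp((r-q)*dt) - d) / (u - d) = 0.474383
Discount per step: exp(-r*dt) = 0.979219
Stock lattice S(k, i) with i counting down-moves:
  k=0: S(0,0) = 9.8700
  k=1: S(1,0) = 12.8433; S(1,1) = 7.5851
  k=2: S(2,0) = 16.7122; S(2,1) = 9.8700; S(2,2) = 5.8291
  k=3: S(3,0) = 21.7467; S(3,1) = 12.8433; S(3,2) = 7.5851; S(3,3) = 4.4796
  k=4: S(4,0) = 28.2977; S(4,1) = 16.7122; S(4,2) = 9.8700; S(4,3) = 5.8291; S(4,4) = 3.4426
Terminal payoffs V(N, i) = max(K - S_T, 0):
  V(4,0) = 0.000000; V(4,1) = 0.000000; V(4,2) = 0.910000; V(4,3) = 4.950918; V(4,4) = 7.337427
Backward induction: V(k, i) = exp(-r*dt) * [p * V(k+1, i) + (1-p) * V(k+1, i+1)].
  V(3,0) = exp(-r*dt) * [p*0.000000 + (1-p)*0.000000] = 0.000000
  V(3,1) = exp(-r*dt) * [p*0.000000 + (1-p)*0.910000] = 0.468372
  V(3,2) = exp(-r*dt) * [p*0.910000 + (1-p)*4.950918] = 2.970927
  V(3,3) = exp(-r*dt) * [p*4.950918 + (1-p)*7.337427] = 6.076355
  V(2,0) = exp(-r*dt) * [p*0.000000 + (1-p)*0.468372] = 0.241068
  V(2,1) = exp(-r*dt) * [p*0.468372 + (1-p)*2.970927] = 1.746689
  V(2,2) = exp(-r*dt) * [p*2.970927 + (1-p)*6.076355] = 4.507534
  V(1,0) = exp(-r*dt) * [p*0.241068 + (1-p)*1.746689] = 1.010993
  V(1,1) = exp(-r*dt) * [p*1.746689 + (1-p)*4.507534] = 3.131382
  V(0,0) = exp(-r*dt) * [p*1.010993 + (1-p)*3.131382] = 2.081336

Answer: Price = V(0,0) = 2.0813


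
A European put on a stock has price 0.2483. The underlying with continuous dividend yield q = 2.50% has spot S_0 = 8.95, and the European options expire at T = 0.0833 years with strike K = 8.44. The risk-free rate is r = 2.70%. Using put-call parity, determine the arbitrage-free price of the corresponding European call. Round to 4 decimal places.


Answer: Call price = 0.7586

Derivation:
Put-call parity: C - P = S_0 * exp(-qT) - K * exp(-rT).
S_0 * exp(-qT) = 8.9500 * 0.99791967 = 8.93138102
K * exp(-rT) = 8.4400 * 0.99775343 = 8.42103893
C = P + S*exp(-qT) - K*exp(-rT)
C = 0.2483 + 8.93138102 - 8.42103893 = 0.7586


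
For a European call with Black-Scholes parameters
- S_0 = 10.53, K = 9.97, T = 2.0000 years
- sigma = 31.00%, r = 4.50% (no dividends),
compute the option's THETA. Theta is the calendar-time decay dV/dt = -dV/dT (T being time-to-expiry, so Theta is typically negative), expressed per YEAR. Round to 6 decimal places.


d1 = 0.5491431001; d2 = 0.1107368958
phi(d1) = 0.3431053948; exp(-qT) = 1.0000000000; exp(-rT) = 0.9139311853
Theta = -S*exp(-qT)*phi(d1)*sigma/(2*sqrt(T)) - r*K*exp(-rT)*N(d2) + q*S*exp(-qT)*N(d1)
N(d1) = 0.7085463754; N(d2) = 0.5440875064; sqrt(T) = 1.4142135624
Term 1 = -10.5300 * 1.0000000000 * 0.3431053948 * 0.3100 / (2 * 1.4142135624) = -0.3959794228
Term 2 = -0.0450 * 9.9700 * 0.9139311853 * 0.5440875064 = -0.2230950438
Term 3 = 0 (no dividend yield, q = 0)
Theta = -0.3959794228 + (-0.2230950438) + (0.0000000000) = -0.619074

Answer: Theta = -0.619074


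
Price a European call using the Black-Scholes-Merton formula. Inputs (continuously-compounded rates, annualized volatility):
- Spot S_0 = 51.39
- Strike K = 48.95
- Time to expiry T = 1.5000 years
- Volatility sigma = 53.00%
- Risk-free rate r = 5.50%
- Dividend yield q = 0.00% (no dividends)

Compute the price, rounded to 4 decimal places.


Answer: Price = 15.6730

Derivation:
d1 = (ln(S/K) + (r - q + 0.5*sigma^2) * T) / (sigma * sqrt(T)) = 0.52659289
d2 = d1 - sigma * sqrt(T) = -0.12252189
exp(-rT) = 0.92081144; exp(-qT) = 1.00000000
C = S_0 * exp(-qT) * N(d1) - K * exp(-rT) * N(d2)
N(d1) = 0.70076184; N(d2) = 0.45124286
C = 51.3900 * 1.00000000 * 0.70076184 - 48.9500 * 0.92081144 * 0.45124286 = 15.6730


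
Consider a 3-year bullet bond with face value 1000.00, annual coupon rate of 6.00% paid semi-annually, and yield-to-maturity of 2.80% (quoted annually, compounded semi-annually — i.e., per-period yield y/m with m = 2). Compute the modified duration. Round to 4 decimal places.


Answer: Modified duration = 2.7617

Derivation:
Coupon per period c = face * coupon_rate / m = 30.000000
Periods per year m = 2; per-period yield y/m = 0.014000
Number of cashflows N = 6
Cashflows (t years, CF_t, discount factor 1/(1+y/m)^(m*t), PV):
  t = 0.5000: CF_t = 30.000000, DF = 0.986193, PV = 29.585799
  t = 1.0000: CF_t = 30.000000, DF = 0.972577, PV = 29.177316
  t = 1.5000: CF_t = 30.000000, DF = 0.959149, PV = 28.774474
  t = 2.0000: CF_t = 30.000000, DF = 0.945906, PV = 28.377193
  t = 2.5000: CF_t = 30.000000, DF = 0.932847, PV = 27.985397
  t = 3.0000: CF_t = 1030.000000, DF = 0.919967, PV = 947.566056
Price P = sum_t PV_t = 1091.466235
First compute Macaulay numerator sum_t t * PV_t:
  t * PV_t at t = 0.5000: 14.792899
  t * PV_t at t = 1.0000: 29.177316
  t * PV_t at t = 1.5000: 43.161711
  t * PV_t at t = 2.0000: 56.754386
  t * PV_t at t = 2.5000: 69.963494
  t * PV_t at t = 3.0000: 2842.698167
Macaulay duration D = 3056.547973 / 1091.466235 = 2.800405
Modified duration = D / (1 + y/m) = 2.800405 / (1 + 0.014000) = 2.761741


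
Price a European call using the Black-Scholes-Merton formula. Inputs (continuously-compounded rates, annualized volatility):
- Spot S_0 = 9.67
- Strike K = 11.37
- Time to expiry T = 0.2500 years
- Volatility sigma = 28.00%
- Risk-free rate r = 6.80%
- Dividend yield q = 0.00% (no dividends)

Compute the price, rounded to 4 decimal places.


Answer: Price = 0.1131

Derivation:
d1 = (ln(S/K) + (r - q + 0.5*sigma^2) * T) / (sigma * sqrt(T)) = -0.96535713
d2 = d1 - sigma * sqrt(T) = -1.10535713
exp(-rT) = 0.98314368; exp(-qT) = 1.00000000
C = S_0 * exp(-qT) * N(d1) - K * exp(-rT) * N(d2)
N(d1) = 0.16718298; N(d2) = 0.13450244
C = 9.6700 * 1.00000000 * 0.16718298 - 11.3700 * 0.98314368 * 0.13450244 = 0.1131


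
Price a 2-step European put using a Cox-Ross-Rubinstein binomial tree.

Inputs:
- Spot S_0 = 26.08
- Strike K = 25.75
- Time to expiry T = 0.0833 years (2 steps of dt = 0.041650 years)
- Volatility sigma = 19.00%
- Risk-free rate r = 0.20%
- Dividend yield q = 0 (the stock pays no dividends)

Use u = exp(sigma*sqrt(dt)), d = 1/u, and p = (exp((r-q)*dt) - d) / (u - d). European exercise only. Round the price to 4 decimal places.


Answer: Price = V(0,0) = 0.4180

Derivation:
dt = T/N = 0.041650
u = exp(sigma*sqrt(dt)) = 1.039537; d = 1/u = 0.961966
p = (exp((r-q)*dt) - d) / (u - d) = 0.491381
Discount per step: exp(-r*dt) = 0.999917
Stock lattice S(k, i) with i counting down-moves:
  k=0: S(0,0) = 26.0800
  k=1: S(1,0) = 27.1111; S(1,1) = 25.0881
  k=2: S(2,0) = 28.1830; S(2,1) = 26.0800; S(2,2) = 24.1339
Terminal payoffs V(N, i) = max(K - S_T, 0):
  V(2,0) = 0.000000; V(2,1) = 0.000000; V(2,2) = 1.616110
Backward induction: V(k, i) = exp(-r*dt) * [p * V(k+1, i) + (1-p) * V(k+1, i+1)].
  V(1,0) = exp(-r*dt) * [p*0.000000 + (1-p)*0.000000] = 0.000000
  V(1,1) = exp(-r*dt) * [p*0.000000 + (1-p)*1.616110] = 0.821916
  V(0,0) = exp(-r*dt) * [p*0.000000 + (1-p)*0.821916] = 0.418007


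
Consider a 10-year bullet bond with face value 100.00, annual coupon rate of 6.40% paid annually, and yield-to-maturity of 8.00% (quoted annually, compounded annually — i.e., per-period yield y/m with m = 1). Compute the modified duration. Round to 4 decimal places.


Answer: Modified duration = 6.9746

Derivation:
Coupon per period c = face * coupon_rate / m = 6.400000
Periods per year m = 1; per-period yield y/m = 0.080000
Number of cashflows N = 10
Cashflows (t years, CF_t, discount factor 1/(1+y/m)^(m*t), PV):
  t = 1.0000: CF_t = 6.400000, DF = 0.925926, PV = 5.925926
  t = 2.0000: CF_t = 6.400000, DF = 0.857339, PV = 5.486968
  t = 3.0000: CF_t = 6.400000, DF = 0.793832, PV = 5.080526
  t = 4.0000: CF_t = 6.400000, DF = 0.735030, PV = 4.704191
  t = 5.0000: CF_t = 6.400000, DF = 0.680583, PV = 4.355732
  t = 6.0000: CF_t = 6.400000, DF = 0.630170, PV = 4.033086
  t = 7.0000: CF_t = 6.400000, DF = 0.583490, PV = 3.734339
  t = 8.0000: CF_t = 6.400000, DF = 0.540269, PV = 3.457721
  t = 9.0000: CF_t = 6.400000, DF = 0.500249, PV = 3.201593
  t = 10.0000: CF_t = 106.400000, DF = 0.463193, PV = 49.283787
Price P = sum_t PV_t = 89.263870
First compute Macaulay numerator sum_t t * PV_t:
  t * PV_t at t = 1.0000: 5.925926
  t * PV_t at t = 2.0000: 10.973937
  t * PV_t at t = 3.0000: 15.241579
  t * PV_t at t = 4.0000: 18.816764
  t * PV_t at t = 5.0000: 21.778662
  t * PV_t at t = 6.0000: 24.198514
  t * PV_t at t = 7.0000: 26.140370
  t * PV_t at t = 8.0000: 27.661767
  t * PV_t at t = 9.0000: 28.814341
  t * PV_t at t = 10.0000: 492.837871
Macaulay duration D = 672.389730 / 89.263870 = 7.532608
Modified duration = D / (1 + y/m) = 7.532608 / (1 + 0.080000) = 6.974637


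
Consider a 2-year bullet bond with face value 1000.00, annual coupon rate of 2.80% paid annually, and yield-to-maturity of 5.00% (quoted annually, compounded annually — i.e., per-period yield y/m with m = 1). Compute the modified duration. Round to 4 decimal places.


Answer: Modified duration = 1.8783

Derivation:
Coupon per period c = face * coupon_rate / m = 28.000000
Periods per year m = 1; per-period yield y/m = 0.050000
Number of cashflows N = 2
Cashflows (t years, CF_t, discount factor 1/(1+y/m)^(m*t), PV):
  t = 1.0000: CF_t = 28.000000, DF = 0.952381, PV = 26.666667
  t = 2.0000: CF_t = 1028.000000, DF = 0.907029, PV = 932.426304
Price P = sum_t PV_t = 959.092971
First compute Macaulay numerator sum_t t * PV_t:
  t * PV_t at t = 1.0000: 26.666667
  t * PV_t at t = 2.0000: 1864.852608
Macaulay duration D = 1891.519274 / 959.092971 = 1.972196
Modified duration = D / (1 + y/m) = 1.972196 / (1 + 0.050000) = 1.878282


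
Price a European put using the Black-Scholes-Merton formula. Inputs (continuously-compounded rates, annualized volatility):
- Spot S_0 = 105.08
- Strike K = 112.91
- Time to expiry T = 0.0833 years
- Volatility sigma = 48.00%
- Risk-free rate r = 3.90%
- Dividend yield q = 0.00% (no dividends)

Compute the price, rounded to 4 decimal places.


Answer: Price = 10.4618

Derivation:
d1 = (ln(S/K) + (r - q + 0.5*sigma^2) * T) / (sigma * sqrt(T)) = -0.42605581
d2 = d1 - sigma * sqrt(T) = -0.56459216
exp(-rT) = 0.99675657; exp(-qT) = 1.00000000
P = K * exp(-rT) * N(-d2) - S_0 * exp(-qT) * N(-d1)
N(-d1) = 0.66496641; N(-d2) = 0.71382440
P = 112.9100 * 0.99675657 * 0.71382440 - 105.0800 * 1.00000000 * 0.66496641 = 10.4618


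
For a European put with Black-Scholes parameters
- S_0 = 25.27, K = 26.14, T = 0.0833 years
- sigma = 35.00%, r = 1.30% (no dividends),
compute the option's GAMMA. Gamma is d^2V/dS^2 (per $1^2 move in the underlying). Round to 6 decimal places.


d1 = -0.2738550105; d2 = -0.3748710984
phi(d1) = 0.3842596371; exp(-qT) = 1.0000000000; exp(-rT) = 0.9989176861
Gamma = exp(-qT) * phi(d1) / (S * sigma * sqrt(T)) = 1.0000000000 * 0.3842596371 / (25.2700 * 0.3500 * 0.2886173938) = 0.150532

Answer: Gamma = 0.150532


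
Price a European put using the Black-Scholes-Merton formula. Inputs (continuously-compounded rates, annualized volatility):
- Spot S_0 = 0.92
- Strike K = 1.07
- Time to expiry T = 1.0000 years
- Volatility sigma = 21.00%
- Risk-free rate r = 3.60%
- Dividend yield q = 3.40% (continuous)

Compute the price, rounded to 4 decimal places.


d1 = (ln(S/K) + (r - q + 0.5*sigma^2) * T) / (sigma * sqrt(T)) = -0.60471551
d2 = d1 - sigma * sqrt(T) = -0.81471551
exp(-rT) = 0.96464029; exp(-qT) = 0.96657150
P = K * exp(-rT) * N(-d2) - S_0 * exp(-qT) * N(-d1)
N(-d1) = 0.72731598; N(-d2) = 0.79238241
P = 1.0700 * 0.96464029 * 0.79238241 - 0.9200 * 0.96657150 * 0.72731598 = 0.1711

Answer: Price = 0.1711


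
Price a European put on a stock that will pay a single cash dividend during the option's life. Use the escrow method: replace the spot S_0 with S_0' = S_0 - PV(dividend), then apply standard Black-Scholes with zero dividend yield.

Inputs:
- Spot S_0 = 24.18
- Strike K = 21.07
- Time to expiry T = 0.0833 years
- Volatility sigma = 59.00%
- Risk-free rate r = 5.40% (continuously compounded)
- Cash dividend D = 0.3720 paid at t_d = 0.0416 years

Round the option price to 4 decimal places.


PV(D) = D * exp(-r * t_d) = 0.3720 * 0.99775612 = 0.37116528
S_0' = S_0 - PV(D) = 24.1800 - 0.37116528 = 23.80883472
d1 = (ln(S_0'/K) + (r + sigma^2/2)*T) / (sigma*sqrt(T)) = 0.82921965
d2 = d1 - sigma*sqrt(T) = 0.65893538
exp(-rT) = 0.99551190
N(-d1) = 0.20349006; N(-d2) = 0.25496863
P = K * exp(-rT) * N(-d2) - S_0' * N(-d1) = 21.0700 * 0.99551190 * 0.25496863 - 23.80883472 * 0.20349006 = 0.5032

Answer: Price = 0.5032


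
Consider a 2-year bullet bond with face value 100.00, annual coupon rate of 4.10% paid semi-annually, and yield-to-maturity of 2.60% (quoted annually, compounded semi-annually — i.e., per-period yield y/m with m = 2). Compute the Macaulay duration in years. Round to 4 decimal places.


Coupon per period c = face * coupon_rate / m = 2.050000
Periods per year m = 2; per-period yield y/m = 0.013000
Number of cashflows N = 4
Cashflows (t years, CF_t, discount factor 1/(1+y/m)^(m*t), PV):
  t = 0.5000: CF_t = 2.050000, DF = 0.987167, PV = 2.023692
  t = 1.0000: CF_t = 2.050000, DF = 0.974498, PV = 1.997722
  t = 1.5000: CF_t = 2.050000, DF = 0.961992, PV = 1.972085
  t = 2.0000: CF_t = 102.050000, DF = 0.949647, PV = 96.911480
Price P = sum_t PV_t = 102.904979
Macaulay numerator sum_t t * PV_t:
  t * PV_t at t = 0.5000: 1.011846
  t * PV_t at t = 1.0000: 1.997722
  t * PV_t at t = 1.5000: 2.958127
  t * PV_t at t = 2.0000: 193.822961
Macaulay duration D = (sum_t t * PV_t) / P = 199.790655 / 102.904979 = 1.941506

Answer: Macaulay duration = 1.9415 years


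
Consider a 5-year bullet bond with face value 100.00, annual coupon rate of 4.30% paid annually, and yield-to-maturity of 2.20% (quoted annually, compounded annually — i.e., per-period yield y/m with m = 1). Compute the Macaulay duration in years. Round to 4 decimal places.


Coupon per period c = face * coupon_rate / m = 4.300000
Periods per year m = 1; per-period yield y/m = 0.022000
Number of cashflows N = 5
Cashflows (t years, CF_t, discount factor 1/(1+y/m)^(m*t), PV):
  t = 1.0000: CF_t = 4.300000, DF = 0.978474, PV = 4.207436
  t = 2.0000: CF_t = 4.300000, DF = 0.957411, PV = 4.116865
  t = 3.0000: CF_t = 4.300000, DF = 0.936801, PV = 4.028244
  t = 4.0000: CF_t = 4.300000, DF = 0.916635, PV = 3.941530
  t = 5.0000: CF_t = 104.300000, DF = 0.896903, PV = 93.546992
Price P = sum_t PV_t = 109.841069
Macaulay numerator sum_t t * PV_t:
  t * PV_t at t = 1.0000: 4.207436
  t * PV_t at t = 2.0000: 8.233731
  t * PV_t at t = 3.0000: 12.084732
  t * PV_t at t = 4.0000: 15.766121
  t * PV_t at t = 5.0000: 467.734962
Macaulay duration D = (sum_t t * PV_t) / P = 508.026983 / 109.841069 = 4.625110

Answer: Macaulay duration = 4.6251 years


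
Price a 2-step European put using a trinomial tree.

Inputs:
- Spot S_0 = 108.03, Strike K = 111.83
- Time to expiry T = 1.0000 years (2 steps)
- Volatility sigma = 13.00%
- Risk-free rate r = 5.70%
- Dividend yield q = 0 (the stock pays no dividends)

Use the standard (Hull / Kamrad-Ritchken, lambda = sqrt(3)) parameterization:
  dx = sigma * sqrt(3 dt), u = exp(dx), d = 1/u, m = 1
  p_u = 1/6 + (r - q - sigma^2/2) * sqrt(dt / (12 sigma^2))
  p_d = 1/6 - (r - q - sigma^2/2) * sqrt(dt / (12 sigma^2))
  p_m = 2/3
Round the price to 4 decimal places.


Answer: Price = V(0,0) = 4.2538

Derivation:
dt = T/N = 0.500000; dx = sigma*sqrt(3*dt) = 0.159217
u = exp(dx) = 1.172592; d = 1/u = 0.852811
p_u = 0.242899, p_m = 0.666667, p_d = 0.090434
Discount per step: exp(-r*dt) = 0.971902
Stock lattice S(k, j) with j the centered position index:
  k=0: S(0,+0) = 108.0300
  k=1: S(1,-1) = 92.1292; S(1,+0) = 108.0300; S(1,+1) = 126.6751
  k=2: S(2,-2) = 78.5688; S(2,-1) = 92.1292; S(2,+0) = 108.0300; S(2,+1) = 126.6751; S(2,+2) = 148.5383
Terminal payoffs V(N, j) = max(K - S_T, 0):
  V(2,-2) = 33.261151; V(2,-1) = 19.700782; V(2,+0) = 3.800000; V(2,+1) = 0.000000; V(2,+2) = 0.000000
Backward induction: V(k, j) = exp(-r*dt) * [p_u * V(k+1, j+1) + p_m * V(k+1, j) + p_d * V(k+1, j-1)]
  V(1,-1) = exp(-r*dt) * [p_u*3.800000 + p_m*19.700782 + p_d*33.261151] = 16.585333
  V(1,+0) = exp(-r*dt) * [p_u*0.000000 + p_m*3.800000 + p_d*19.700782] = 4.193716
  V(1,+1) = exp(-r*dt) * [p_u*0.000000 + p_m*0.000000 + p_d*3.800000] = 0.333994
  V(0,+0) = exp(-r*dt) * [p_u*0.333994 + p_m*4.193716 + p_d*16.585333] = 4.253840


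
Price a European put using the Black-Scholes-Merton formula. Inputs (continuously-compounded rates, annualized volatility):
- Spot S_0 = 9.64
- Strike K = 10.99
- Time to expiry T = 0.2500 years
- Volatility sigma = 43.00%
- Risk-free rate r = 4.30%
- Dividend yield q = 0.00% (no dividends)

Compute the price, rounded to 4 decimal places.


Answer: Price = 1.6275

Derivation:
d1 = (ln(S/K) + (r - q + 0.5*sigma^2) * T) / (sigma * sqrt(T)) = -0.45210307
d2 = d1 - sigma * sqrt(T) = -0.66710307
exp(-rT) = 0.98930757; exp(-qT) = 1.00000000
P = K * exp(-rT) * N(-d2) - S_0 * exp(-qT) * N(-d1)
N(-d1) = 0.67440263; N(-d2) = 0.74764685
P = 10.9900 * 0.98930757 * 0.74764685 - 9.6400 * 1.00000000 * 0.67440263 = 1.6275


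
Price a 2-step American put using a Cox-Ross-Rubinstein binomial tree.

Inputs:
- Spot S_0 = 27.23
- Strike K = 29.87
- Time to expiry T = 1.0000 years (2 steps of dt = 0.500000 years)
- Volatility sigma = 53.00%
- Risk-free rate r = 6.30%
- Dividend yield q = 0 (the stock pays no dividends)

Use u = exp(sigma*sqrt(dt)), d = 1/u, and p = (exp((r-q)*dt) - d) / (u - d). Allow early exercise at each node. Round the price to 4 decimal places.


Answer: Price = V(0,0) = 6.5657

Derivation:
dt = T/N = 0.500000
u = exp(sigma*sqrt(dt)) = 1.454652; d = 1/u = 0.687450
p = (exp((r-q)*dt) - d) / (u - d) = 0.449102
Discount per step: exp(-r*dt) = 0.968991
Stock lattice S(k, i) with i counting down-moves:
  k=0: S(0,0) = 27.2300
  k=1: S(1,0) = 39.6102; S(1,1) = 18.7193
  k=2: S(2,0) = 57.6190; S(2,1) = 27.2300; S(2,2) = 12.8685
Terminal payoffs V(N, i) = max(K - S_T, 0):
  V(2,0) = 0.000000; V(2,1) = 2.640000; V(2,2) = 17.001453
Backward induction: V(k, i) = exp(-r*dt) * [p * V(k+1, i) + (1-p) * V(k+1, i+1)]; then take max(V_cont, immediate exercise) for American.
  V(1,0) = exp(-r*dt) * [p*0.000000 + (1-p)*2.640000] = 1.409273; exercise = 0.000000; V(1,0) = max -> 1.409273
  V(1,1) = exp(-r*dt) * [p*2.640000 + (1-p)*17.001453] = 10.224504; exercise = 11.150744; V(1,1) = max -> 11.150744
  V(0,0) = exp(-r*dt) * [p*1.409273 + (1-p)*11.150744] = 6.565722; exercise = 2.640000; V(0,0) = max -> 6.565722


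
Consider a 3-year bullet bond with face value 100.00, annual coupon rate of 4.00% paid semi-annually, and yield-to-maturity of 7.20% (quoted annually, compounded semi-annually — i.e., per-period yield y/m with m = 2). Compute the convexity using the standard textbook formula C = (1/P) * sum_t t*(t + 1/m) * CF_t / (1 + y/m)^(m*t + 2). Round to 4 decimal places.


Answer: Convexity = 9.1298

Derivation:
Coupon per period c = face * coupon_rate / m = 2.000000
Periods per year m = 2; per-period yield y/m = 0.036000
Number of cashflows N = 6
Cashflows (t years, CF_t, discount factor 1/(1+y/m)^(m*t), PV):
  t = 0.5000: CF_t = 2.000000, DF = 0.965251, PV = 1.930502
  t = 1.0000: CF_t = 2.000000, DF = 0.931709, PV = 1.863419
  t = 1.5000: CF_t = 2.000000, DF = 0.899333, PV = 1.798667
  t = 2.0000: CF_t = 2.000000, DF = 0.868082, PV = 1.736165
  t = 2.5000: CF_t = 2.000000, DF = 0.837917, PV = 1.675835
  t = 3.0000: CF_t = 102.000000, DF = 0.808801, PV = 82.497662
Price P = sum_t PV_t = 91.502249
Convexity numerator sum_t t*(t + 1/m) * CF_t / (1+y/m)^(m*t + 2):
  t = 0.5000: term = 0.899333
  t = 1.0000: term = 2.604247
  t = 1.5000: term = 5.027505
  t = 2.0000: term = 8.088006
  t = 2.5000: term = 11.710433
  t = 3.0000: term = 807.070415
Convexity = (1/P) * sum = 835.399940 / 91.502249 = 9.129830


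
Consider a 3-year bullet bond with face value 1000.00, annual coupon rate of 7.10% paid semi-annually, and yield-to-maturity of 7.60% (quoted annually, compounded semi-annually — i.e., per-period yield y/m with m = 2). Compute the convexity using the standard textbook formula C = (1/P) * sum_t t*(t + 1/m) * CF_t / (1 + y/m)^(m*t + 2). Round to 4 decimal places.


Answer: Convexity = 8.6795

Derivation:
Coupon per period c = face * coupon_rate / m = 35.500000
Periods per year m = 2; per-period yield y/m = 0.038000
Number of cashflows N = 6
Cashflows (t years, CF_t, discount factor 1/(1+y/m)^(m*t), PV):
  t = 0.5000: CF_t = 35.500000, DF = 0.963391, PV = 34.200385
  t = 1.0000: CF_t = 35.500000, DF = 0.928122, PV = 32.948348
  t = 1.5000: CF_t = 35.500000, DF = 0.894145, PV = 31.742147
  t = 2.0000: CF_t = 35.500000, DF = 0.861411, PV = 30.580103
  t = 2.5000: CF_t = 35.500000, DF = 0.829876, PV = 29.460600
  t = 3.0000: CF_t = 1035.500000, DF = 0.799495, PV = 827.877314
Price P = sum_t PV_t = 986.808897
Convexity numerator sum_t t*(t + 1/m) * CF_t / (1+y/m)^(m*t + 2):
  t = 0.5000: term = 15.871073
  t = 1.0000: term = 45.870154
  t = 1.5000: term = 88.381800
  t = 2.0000: term = 141.910404
  t = 2.5000: term = 205.072838
  t = 3.0000: term = 8067.901256
Convexity = (1/P) * sum = 8565.007525 / 986.808897 = 8.679500


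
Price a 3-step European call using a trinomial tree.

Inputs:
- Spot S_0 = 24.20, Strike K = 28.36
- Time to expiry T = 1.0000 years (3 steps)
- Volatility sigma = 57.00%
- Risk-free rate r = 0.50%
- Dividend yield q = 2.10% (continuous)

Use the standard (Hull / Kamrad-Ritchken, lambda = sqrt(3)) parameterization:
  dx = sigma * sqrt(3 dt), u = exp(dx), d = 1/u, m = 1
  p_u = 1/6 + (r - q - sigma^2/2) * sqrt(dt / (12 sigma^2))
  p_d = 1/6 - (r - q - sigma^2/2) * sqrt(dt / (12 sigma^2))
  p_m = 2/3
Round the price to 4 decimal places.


dt = T/N = 0.333333; dx = sigma*sqrt(3*dt) = 0.570000
u = exp(dx) = 1.768267; d = 1/u = 0.565525
p_u = 0.114488, p_m = 0.666667, p_d = 0.218845
Discount per step: exp(-r*dt) = 0.998335
Stock lattice S(k, j) with j the centered position index:
  k=0: S(0,+0) = 24.2000
  k=1: S(1,-1) = 13.6857; S(1,+0) = 24.2000; S(1,+1) = 42.7921
  k=2: S(2,-2) = 7.7396; S(2,-1) = 13.6857; S(2,+0) = 24.2000; S(2,+1) = 42.7921; S(2,+2) = 75.6678
  k=3: S(3,-3) = 4.3770; S(3,-2) = 7.7396; S(3,-1) = 13.6857; S(3,+0) = 24.2000; S(3,+1) = 42.7921; S(3,+2) = 75.6678; S(3,+3) = 133.8009
Terminal payoffs V(N, j) = max(S_T - K, 0):
  V(3,-3) = 0.000000; V(3,-2) = 0.000000; V(3,-1) = 0.000000; V(3,+0) = 0.000000; V(3,+1) = 14.432063; V(3,+2) = 47.307794; V(3,+3) = 105.440868
Backward induction: V(k, j) = exp(-r*dt) * [p_u * V(k+1, j+1) + p_m * V(k+1, j) + p_d * V(k+1, j-1)]
  V(2,-2) = exp(-r*dt) * [p_u*0.000000 + p_m*0.000000 + p_d*0.000000] = 0.000000
  V(2,-1) = exp(-r*dt) * [p_u*0.000000 + p_m*0.000000 + p_d*0.000000] = 0.000000
  V(2,+0) = exp(-r*dt) * [p_u*14.432063 + p_m*0.000000 + p_d*0.000000] = 1.649551
  V(2,+1) = exp(-r*dt) * [p_u*47.307794 + p_m*14.432063 + p_d*0.000000] = 15.012523
  V(2,+2) = exp(-r*dt) * [p_u*105.440868 + p_m*47.307794 + p_d*14.432063] = 46.690778
  V(1,-1) = exp(-r*dt) * [p_u*1.649551 + p_m*0.000000 + p_d*0.000000] = 0.188540
  V(1,+0) = exp(-r*dt) * [p_u*15.012523 + p_m*1.649551 + p_d*0.000000] = 2.813765
  V(1,+1) = exp(-r*dt) * [p_u*46.690778 + p_m*15.012523 + p_d*1.649551] = 15.688723
  V(0,+0) = exp(-r*dt) * [p_u*15.688723 + p_m*2.813765 + p_d*0.188540] = 3.707096

Answer: Price = V(0,0) = 3.7071


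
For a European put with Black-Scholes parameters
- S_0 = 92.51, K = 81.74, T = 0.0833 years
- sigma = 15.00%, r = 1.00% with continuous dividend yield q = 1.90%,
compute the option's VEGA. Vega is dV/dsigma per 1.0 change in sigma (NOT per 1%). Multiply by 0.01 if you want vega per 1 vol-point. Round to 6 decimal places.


d1 = 2.8633223156; d2 = 2.8200297065
phi(d1) = 0.0066161220; exp(-qT) = 0.9984185518; exp(-rT) = 0.9991673468
Vega = S * exp(-qT) * phi(d1) * sqrt(T) = 92.5100 * 0.9984185518 * 0.0066161220 * 0.2886173938 = 0.176371

Answer: Vega = 0.176371


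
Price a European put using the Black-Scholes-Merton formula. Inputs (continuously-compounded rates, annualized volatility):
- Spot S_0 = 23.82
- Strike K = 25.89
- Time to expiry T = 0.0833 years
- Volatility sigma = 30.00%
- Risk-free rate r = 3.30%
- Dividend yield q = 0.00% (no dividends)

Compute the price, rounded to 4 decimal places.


Answer: Price = 2.2026

Derivation:
d1 = (ln(S/K) + (r - q + 0.5*sigma^2) * T) / (sigma * sqrt(T)) = -0.88737814
d2 = d1 - sigma * sqrt(T) = -0.97396336
exp(-rT) = 0.99725487; exp(-qT) = 1.00000000
P = K * exp(-rT) * N(-d2) - S_0 * exp(-qT) * N(-d1)
N(-d1) = 0.81256233; N(-d2) = 0.83496263
P = 25.8900 * 0.99725487 * 0.83496263 - 23.8200 * 1.00000000 * 0.81256233 = 2.2026


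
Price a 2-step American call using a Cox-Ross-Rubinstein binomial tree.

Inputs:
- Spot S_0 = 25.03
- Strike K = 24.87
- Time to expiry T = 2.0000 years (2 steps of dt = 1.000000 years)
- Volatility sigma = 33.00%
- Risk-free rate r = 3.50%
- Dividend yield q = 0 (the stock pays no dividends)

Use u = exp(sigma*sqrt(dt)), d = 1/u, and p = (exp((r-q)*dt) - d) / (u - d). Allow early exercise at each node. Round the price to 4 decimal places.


dt = T/N = 1.000000
u = exp(sigma*sqrt(dt)) = 1.390968; d = 1/u = 0.718924
p = (exp((r-q)*dt) - d) / (u - d) = 0.471243
Discount per step: exp(-r*dt) = 0.965605
Stock lattice S(k, i) with i counting down-moves:
  k=0: S(0,0) = 25.0300
  k=1: S(1,0) = 34.8159; S(1,1) = 17.9947
  k=2: S(2,0) = 48.4279; S(2,1) = 25.0300; S(2,2) = 12.9368
Terminal payoffs V(N, i) = max(S_T - K, 0):
  V(2,0) = 23.557852; V(2,1) = 0.160000; V(2,2) = 0.000000
Backward induction: V(k, i) = exp(-r*dt) * [p * V(k+1, i) + (1-p) * V(k+1, i+1)]; then take max(V_cont, immediate exercise) for American.
  V(1,0) = exp(-r*dt) * [p*23.557852 + (1-p)*0.160000] = 10.801326; exercise = 9.945932; V(1,0) = max -> 10.801326
  V(1,1) = exp(-r*dt) * [p*0.160000 + (1-p)*0.000000] = 0.072806; exercise = 0.000000; V(1,1) = max -> 0.072806
  V(0,0) = exp(-r*dt) * [p*10.801326 + (1-p)*0.072806] = 4.952148; exercise = 0.160000; V(0,0) = max -> 4.952148

Answer: Price = V(0,0) = 4.9521


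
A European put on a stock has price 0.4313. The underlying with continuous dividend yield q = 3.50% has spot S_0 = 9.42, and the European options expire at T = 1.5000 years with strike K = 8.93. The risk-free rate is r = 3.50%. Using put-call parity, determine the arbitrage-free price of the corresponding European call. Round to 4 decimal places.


Put-call parity: C - P = S_0 * exp(-qT) - K * exp(-rT).
S_0 * exp(-qT) = 9.4200 * 0.94885432 = 8.93820770
K * exp(-rT) = 8.9300 * 0.94885432 = 8.47326909
C = P + S*exp(-qT) - K*exp(-rT)
C = 0.4313 + 8.93820770 - 8.47326909 = 0.8962

Answer: Call price = 0.8962


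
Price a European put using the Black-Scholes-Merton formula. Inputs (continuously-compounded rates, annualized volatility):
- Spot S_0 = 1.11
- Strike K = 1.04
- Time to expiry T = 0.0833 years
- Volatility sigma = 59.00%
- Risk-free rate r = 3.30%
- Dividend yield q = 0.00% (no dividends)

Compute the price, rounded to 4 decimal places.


d1 = (ln(S/K) + (r - q + 0.5*sigma^2) * T) / (sigma * sqrt(T)) = 0.48381786
d2 = d1 - sigma * sqrt(T) = 0.31353360
exp(-rT) = 0.99725487; exp(-qT) = 1.00000000
P = K * exp(-rT) * N(-d2) - S_0 * exp(-qT) * N(-d1)
N(-d1) = 0.31425757; N(-d2) = 0.37693765
P = 1.0400 * 0.99725487 * 0.37693765 - 1.1100 * 1.00000000 * 0.31425757 = 0.0421

Answer: Price = 0.0421


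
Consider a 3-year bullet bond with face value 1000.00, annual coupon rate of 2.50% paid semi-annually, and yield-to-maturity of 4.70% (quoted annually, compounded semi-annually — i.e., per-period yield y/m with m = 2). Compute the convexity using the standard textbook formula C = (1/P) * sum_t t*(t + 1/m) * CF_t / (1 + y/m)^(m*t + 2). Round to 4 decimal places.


Coupon per period c = face * coupon_rate / m = 12.500000
Periods per year m = 2; per-period yield y/m = 0.023500
Number of cashflows N = 6
Cashflows (t years, CF_t, discount factor 1/(1+y/m)^(m*t), PV):
  t = 0.5000: CF_t = 12.500000, DF = 0.977040, PV = 12.212995
  t = 1.0000: CF_t = 12.500000, DF = 0.954606, PV = 11.932579
  t = 1.5000: CF_t = 12.500000, DF = 0.932688, PV = 11.658602
  t = 2.0000: CF_t = 12.500000, DF = 0.911273, PV = 11.390915
  t = 2.5000: CF_t = 12.500000, DF = 0.890350, PV = 11.129375
  t = 3.0000: CF_t = 1012.500000, DF = 0.869907, PV = 880.781025
Price P = sum_t PV_t = 939.105491
Convexity numerator sum_t t*(t + 1/m) * CF_t / (1+y/m)^(m*t + 2):
  t = 0.5000: term = 5.829301
  t = 1.0000: term = 17.086373
  t = 1.5000: term = 33.388125
  t = 2.0000: term = 54.369199
  t = 2.5000: term = 79.681288
  t = 3.0000: term = 8828.390911
Convexity = (1/P) * sum = 9018.745197 / 939.105491 = 9.603549

Answer: Convexity = 9.6035


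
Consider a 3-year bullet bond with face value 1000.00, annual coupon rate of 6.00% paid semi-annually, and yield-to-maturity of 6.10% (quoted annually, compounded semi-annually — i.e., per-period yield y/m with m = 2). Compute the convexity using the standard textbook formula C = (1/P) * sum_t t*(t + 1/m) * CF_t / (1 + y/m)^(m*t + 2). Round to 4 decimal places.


Coupon per period c = face * coupon_rate / m = 30.000000
Periods per year m = 2; per-period yield y/m = 0.030500
Number of cashflows N = 6
Cashflows (t years, CF_t, discount factor 1/(1+y/m)^(m*t), PV):
  t = 0.5000: CF_t = 30.000000, DF = 0.970403, PV = 29.112082
  t = 1.0000: CF_t = 30.000000, DF = 0.941681, PV = 28.250443
  t = 1.5000: CF_t = 30.000000, DF = 0.913810, PV = 27.414307
  t = 2.0000: CF_t = 30.000000, DF = 0.886764, PV = 26.602918
  t = 2.5000: CF_t = 30.000000, DF = 0.860518, PV = 25.815544
  t = 3.0000: CF_t = 1030.000000, DF = 0.835049, PV = 860.100595
Price P = sum_t PV_t = 997.295887
Convexity numerator sum_t t*(t + 1/m) * CF_t / (1+y/m)^(m*t + 2):
  t = 0.5000: term = 13.707153
  t = 1.0000: term = 39.904376
  t = 1.5000: term = 77.446631
  t = 2.0000: term = 125.257368
  t = 2.5000: term = 182.325136
  t = 3.0000: term = 8504.377991
Convexity = (1/P) * sum = 8943.018655 / 997.295887 = 8.967267

Answer: Convexity = 8.9673
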